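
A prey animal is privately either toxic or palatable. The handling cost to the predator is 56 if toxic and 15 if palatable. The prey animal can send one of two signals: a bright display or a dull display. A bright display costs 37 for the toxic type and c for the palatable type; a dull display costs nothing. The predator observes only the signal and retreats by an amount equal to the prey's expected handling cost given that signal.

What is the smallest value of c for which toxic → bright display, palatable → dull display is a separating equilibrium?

41

Under separation: bright display → toxic (pays 56); dull display → palatable (pays 15).
Toxic: 56 − 37 = 19 ≥ 15 − 0 = 15. Holds regardless of c. ✓
Palatable: 15 − 0 ≥ 56 − c, so c ≥ 56 − 15 = 41.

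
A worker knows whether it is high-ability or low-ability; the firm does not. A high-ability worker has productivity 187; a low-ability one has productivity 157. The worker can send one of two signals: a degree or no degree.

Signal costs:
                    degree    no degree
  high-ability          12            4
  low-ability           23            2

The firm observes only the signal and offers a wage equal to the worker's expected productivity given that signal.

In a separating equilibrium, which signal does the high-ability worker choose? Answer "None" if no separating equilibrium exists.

Try high-ability → degree, low-ability → no degree:
  If types separate, degree earns payment 187 and no degree earns 157.
  High-ability: degree gives 187 − 12 = 175; no degree gives 157 − 4 = 153. No deviation. ✓
  Low-ability: no degree gives 157 − 2 = 155; degree gives 187 − 23 = 164. Would deviate. ✗
Try high-ability → no degree, low-ability → degree:
  If types separate, no degree earns payment 187 and degree earns 157.
  High-ability: no degree gives 187 − 4 = 183; degree gives 157 − 12 = 145. No deviation. ✓
  Low-ability: degree gives 157 − 23 = 134; no degree gives 187 − 2 = 185. Would deviate. ✗
Neither assignment is incentive-compatible.

None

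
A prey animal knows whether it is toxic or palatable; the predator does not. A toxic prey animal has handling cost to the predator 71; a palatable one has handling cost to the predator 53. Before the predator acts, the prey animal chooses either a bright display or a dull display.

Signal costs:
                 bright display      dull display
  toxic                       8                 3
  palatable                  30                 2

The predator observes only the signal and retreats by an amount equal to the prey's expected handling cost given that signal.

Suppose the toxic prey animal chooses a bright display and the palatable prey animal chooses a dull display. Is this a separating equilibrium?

Yes

If types separate, bright display earns payment 71 and dull display earns 53.
Toxic: bright display gives 71 − 8 = 63; dull display gives 53 − 3 = 50. No deviation. ✓
Palatable: dull display gives 53 − 2 = 51; bright display gives 71 − 30 = 41. No deviation. ✓
Both incentive constraints hold.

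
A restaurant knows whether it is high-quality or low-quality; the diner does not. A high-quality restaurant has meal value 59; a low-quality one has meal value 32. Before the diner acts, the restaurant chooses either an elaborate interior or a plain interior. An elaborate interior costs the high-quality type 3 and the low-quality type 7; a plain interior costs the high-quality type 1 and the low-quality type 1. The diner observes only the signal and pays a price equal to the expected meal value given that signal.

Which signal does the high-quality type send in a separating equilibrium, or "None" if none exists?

Try high-quality → elaborate interior, low-quality → plain interior:
  Under separation the diner infers type exactly: elaborate interior → high-quality (pays 59), plain interior → low-quality (pays 32).
  High-quality: elaborate interior gives 59 − 3 = 56; plain interior gives 32 − 1 = 31. No deviation. ✓
  Low-quality: plain interior gives 32 − 1 = 31; elaborate interior gives 59 − 7 = 52. Would deviate. ✗
Try high-quality → plain interior, low-quality → elaborate interior:
  Under separation the diner infers type exactly: plain interior → high-quality (pays 59), elaborate interior → low-quality (pays 32).
  High-quality: plain interior gives 59 − 1 = 58; elaborate interior gives 32 − 3 = 29. No deviation. ✓
  Low-quality: elaborate interior gives 32 − 7 = 25; plain interior gives 59 − 1 = 58. Would deviate. ✗
Neither assignment is incentive-compatible.

None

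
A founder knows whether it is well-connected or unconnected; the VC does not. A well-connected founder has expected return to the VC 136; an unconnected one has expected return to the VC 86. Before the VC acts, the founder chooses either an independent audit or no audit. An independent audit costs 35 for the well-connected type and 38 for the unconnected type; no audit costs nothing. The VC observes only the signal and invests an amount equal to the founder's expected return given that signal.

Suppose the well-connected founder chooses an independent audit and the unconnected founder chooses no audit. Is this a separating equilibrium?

If types separate, audit earns payment 136 and no audit earns 86.
Well-connected: audit gives 136 − 35 = 101; no audit gives 86 − 0 = 86. No deviation. ✓
Unconnected: no audit gives 86 − 0 = 86; audit gives 136 − 38 = 98. Would deviate. ✗

No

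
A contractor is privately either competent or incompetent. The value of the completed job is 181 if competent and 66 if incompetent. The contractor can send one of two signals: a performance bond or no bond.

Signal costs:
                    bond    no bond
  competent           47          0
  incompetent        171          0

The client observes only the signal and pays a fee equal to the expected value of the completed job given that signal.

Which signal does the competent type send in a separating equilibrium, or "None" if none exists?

Try competent → bond, incompetent → no bond:
  Under separation the client infers type exactly: bond → competent (pays 181), no bond → incompetent (pays 66).
  Competent: bond gives 181 − 47 = 134; no bond gives 66 − 0 = 66. No deviation. ✓
  Incompetent: no bond gives 66 − 0 = 66; bond gives 181 − 171 = 10. No deviation. ✓
Both hold — the competent type sends bond.

bond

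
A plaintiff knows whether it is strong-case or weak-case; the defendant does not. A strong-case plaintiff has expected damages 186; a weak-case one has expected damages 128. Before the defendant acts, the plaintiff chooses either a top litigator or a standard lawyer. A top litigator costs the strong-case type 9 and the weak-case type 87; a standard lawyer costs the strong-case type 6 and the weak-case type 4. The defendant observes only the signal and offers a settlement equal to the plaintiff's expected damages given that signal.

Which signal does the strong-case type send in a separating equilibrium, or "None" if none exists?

Try strong-case → top litigator, weak-case → standard lawyer:
  If types separate, top litigator earns payment 186 and standard lawyer earns 128.
  Strong-case: top litigator gives 186 − 9 = 177; standard lawyer gives 128 − 6 = 122. No deviation. ✓
  Weak-case: standard lawyer gives 128 − 4 = 124; top litigator gives 186 − 87 = 99. No deviation. ✓
Both hold — the strong-case type sends top litigator.

top litigator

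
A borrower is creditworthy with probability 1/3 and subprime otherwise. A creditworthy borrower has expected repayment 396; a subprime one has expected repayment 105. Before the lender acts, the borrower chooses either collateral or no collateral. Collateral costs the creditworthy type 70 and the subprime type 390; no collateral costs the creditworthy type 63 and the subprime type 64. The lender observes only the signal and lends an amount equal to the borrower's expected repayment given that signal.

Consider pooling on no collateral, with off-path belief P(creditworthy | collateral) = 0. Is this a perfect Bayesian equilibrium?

On the equilibrium path (no collateral) the lender holds the prior 1/3 and pays 1/3·396 + 2/3·105 = 202. Off-path (collateral) belief 0 gives 0·396 + 1·105 = 105.
Creditworthy: no collateral gives 202 − 63 = 139; collateral gives 105 − 70 = 35. Stays. ✓
Subprime: no collateral gives 202 − 64 = 138; collateral gives 105 − 390 = -285. Stays. ✓
Beliefs are Bayes-consistent on-path and both types best-respond.

Yes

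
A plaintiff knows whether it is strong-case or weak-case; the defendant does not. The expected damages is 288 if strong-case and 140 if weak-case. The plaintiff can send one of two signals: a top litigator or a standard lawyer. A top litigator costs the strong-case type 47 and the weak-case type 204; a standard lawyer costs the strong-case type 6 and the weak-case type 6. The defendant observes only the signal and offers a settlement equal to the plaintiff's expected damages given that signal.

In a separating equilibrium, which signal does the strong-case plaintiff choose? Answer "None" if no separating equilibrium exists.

Try strong-case → top litigator, weak-case → standard lawyer:
  If types separate, top litigator earns payment 288 and standard lawyer earns 140.
  Strong-case: top litigator gives 288 − 47 = 241; standard lawyer gives 140 − 6 = 134. No deviation. ✓
  Weak-case: standard lawyer gives 140 − 6 = 134; top litigator gives 288 − 204 = 84. No deviation. ✓
Both hold — the strong-case type sends top litigator.

top litigator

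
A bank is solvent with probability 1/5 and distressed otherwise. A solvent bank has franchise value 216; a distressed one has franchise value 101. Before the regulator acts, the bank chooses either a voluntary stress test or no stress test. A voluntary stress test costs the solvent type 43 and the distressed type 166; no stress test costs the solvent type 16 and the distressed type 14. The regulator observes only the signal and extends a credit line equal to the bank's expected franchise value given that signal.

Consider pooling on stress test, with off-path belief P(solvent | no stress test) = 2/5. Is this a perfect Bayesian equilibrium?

On the equilibrium path (stress test) the regulator holds the prior 1/5 and pays 1/5·216 + 4/5·101 = 124. Off-path (no stress test) belief 2/5 gives 2/5·216 + 3/5·101 = 147.
Solvent: stress test gives 124 − 43 = 81; no stress test gives 147 − 16 = 131. Deviates. ✗
Distressed: stress test gives 124 − 166 = -42; no stress test gives 147 − 14 = 133. Deviates. ✗

No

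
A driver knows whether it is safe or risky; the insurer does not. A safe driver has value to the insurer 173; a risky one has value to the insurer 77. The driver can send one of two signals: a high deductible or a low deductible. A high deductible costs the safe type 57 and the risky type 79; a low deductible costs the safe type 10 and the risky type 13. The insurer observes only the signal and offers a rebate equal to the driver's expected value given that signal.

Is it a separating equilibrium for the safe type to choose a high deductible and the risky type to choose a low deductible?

No

If types separate, high deductible earns payment 173 and low deductible earns 77.
Safe: high deductible gives 173 − 57 = 116; low deductible gives 77 − 10 = 67. No deviation. ✓
Risky: low deductible gives 77 − 13 = 64; high deductible gives 173 − 79 = 94. Would deviate. ✗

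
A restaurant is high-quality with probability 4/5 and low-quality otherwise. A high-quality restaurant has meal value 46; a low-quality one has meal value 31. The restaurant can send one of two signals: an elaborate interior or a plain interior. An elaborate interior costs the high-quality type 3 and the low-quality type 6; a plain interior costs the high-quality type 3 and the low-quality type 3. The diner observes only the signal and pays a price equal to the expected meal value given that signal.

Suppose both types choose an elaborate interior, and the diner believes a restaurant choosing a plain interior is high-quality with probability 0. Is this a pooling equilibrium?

Yes

At the pooled signal (elaborate interior) the diner holds the prior 4/5 and pays 4/5·46 + 1/5·31 = 43. Off-path (plain interior) belief 0 gives 0·46 + 1·31 = 31.
High-quality: elaborate interior gives 43 − 3 = 40; plain interior gives 31 − 3 = 28. Stays. ✓
Low-quality: elaborate interior gives 43 − 6 = 37; plain interior gives 31 − 3 = 28. Stays. ✓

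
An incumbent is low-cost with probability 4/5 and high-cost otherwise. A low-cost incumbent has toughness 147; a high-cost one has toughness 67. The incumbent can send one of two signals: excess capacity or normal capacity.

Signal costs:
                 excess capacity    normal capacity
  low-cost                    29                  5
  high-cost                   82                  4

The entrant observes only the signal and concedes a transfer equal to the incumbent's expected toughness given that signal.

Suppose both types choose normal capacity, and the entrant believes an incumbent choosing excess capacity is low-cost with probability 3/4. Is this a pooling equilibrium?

Yes

On the equilibrium path (normal capacity) the entrant holds the prior 4/5 and pays 4/5·147 + 1/5·67 = 131. Off-path (excess capacity) belief 3/4 gives 3/4·147 + 1/4·67 = 127.
Low-cost: normal capacity gives 131 − 5 = 126; excess capacity gives 127 − 29 = 98. Stays. ✓
High-cost: normal capacity gives 131 − 4 = 127; excess capacity gives 127 − 82 = 45. Stays. ✓
Beliefs are Bayes-consistent on-path and both types best-respond.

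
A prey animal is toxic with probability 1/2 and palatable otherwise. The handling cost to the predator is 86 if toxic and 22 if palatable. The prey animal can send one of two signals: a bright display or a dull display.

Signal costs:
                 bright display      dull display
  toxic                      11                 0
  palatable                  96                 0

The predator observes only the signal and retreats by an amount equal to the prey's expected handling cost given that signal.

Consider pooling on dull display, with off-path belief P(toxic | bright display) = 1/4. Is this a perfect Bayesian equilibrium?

Yes

At the pooled signal (dull display) the predator holds the prior 1/2 and pays 1/2·86 + 1/2·22 = 54. Off-path (bright display) belief 1/4 gives 1/4·86 + 3/4·22 = 38.
Toxic: dull display gives 54 − 0 = 54; bright display gives 38 − 11 = 27. Stays. ✓
Palatable: dull display gives 54 − 0 = 54; bright display gives 38 − 96 = -58. Stays. ✓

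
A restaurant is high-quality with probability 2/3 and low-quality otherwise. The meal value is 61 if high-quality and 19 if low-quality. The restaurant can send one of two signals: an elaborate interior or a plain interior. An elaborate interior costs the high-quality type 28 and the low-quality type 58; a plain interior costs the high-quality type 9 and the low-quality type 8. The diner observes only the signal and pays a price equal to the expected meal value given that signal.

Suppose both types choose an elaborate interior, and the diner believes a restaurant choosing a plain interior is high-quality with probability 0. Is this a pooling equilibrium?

At the pooled signal (elaborate interior) the diner holds the prior 2/3 and pays 2/3·61 + 1/3·19 = 47. Off-path (plain interior) belief 0 gives 0·61 + 1·19 = 19.
High-quality: elaborate interior gives 47 − 28 = 19; plain interior gives 19 − 9 = 10. Stays. ✓
Low-quality: elaborate interior gives 47 − 58 = -11; plain interior gives 19 − 8 = 11. Deviates. ✗

No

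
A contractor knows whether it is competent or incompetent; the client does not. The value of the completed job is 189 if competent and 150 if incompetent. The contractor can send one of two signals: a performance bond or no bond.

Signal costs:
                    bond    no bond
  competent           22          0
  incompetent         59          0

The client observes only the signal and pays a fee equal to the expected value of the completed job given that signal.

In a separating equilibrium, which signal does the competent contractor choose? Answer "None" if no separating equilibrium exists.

Try competent → bond, incompetent → no bond:
  If types separate, bond earns payment 189 and no bond earns 150.
  Competent: bond gives 189 − 22 = 167; no bond gives 150 − 0 = 150. No deviation. ✓
  Incompetent: no bond gives 150 − 0 = 150; bond gives 189 − 59 = 130. No deviation. ✓
Both hold — the competent type sends bond.

bond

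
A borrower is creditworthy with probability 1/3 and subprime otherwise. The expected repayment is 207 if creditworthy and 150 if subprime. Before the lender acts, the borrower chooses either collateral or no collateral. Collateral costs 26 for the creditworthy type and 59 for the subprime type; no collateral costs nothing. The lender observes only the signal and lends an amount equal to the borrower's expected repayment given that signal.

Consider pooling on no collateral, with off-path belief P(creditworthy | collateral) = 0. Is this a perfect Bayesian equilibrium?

Yes

At the pooled signal (no collateral) the lender holds the prior 1/3 and pays 1/3·207 + 2/3·150 = 169. Off-path (collateral) belief 0 gives 0·207 + 1·150 = 150.
Creditworthy: no collateral gives 169 − 0 = 169; collateral gives 150 − 26 = 124. Stays. ✓
Subprime: no collateral gives 169 − 0 = 169; collateral gives 150 − 59 = 91. Stays. ✓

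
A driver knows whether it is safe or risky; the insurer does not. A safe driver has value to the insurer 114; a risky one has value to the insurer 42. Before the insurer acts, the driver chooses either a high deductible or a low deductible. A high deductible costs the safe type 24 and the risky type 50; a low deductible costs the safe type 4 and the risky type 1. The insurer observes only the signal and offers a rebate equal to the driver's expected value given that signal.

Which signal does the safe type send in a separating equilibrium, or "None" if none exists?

None

Try safe → high deductible, risky → low deductible:
  If types separate, high deductible earns payment 114 and low deductible earns 42.
  Safe: high deductible gives 114 − 24 = 90; low deductible gives 42 − 4 = 38. No deviation. ✓
  Risky: low deductible gives 42 − 1 = 41; high deductible gives 114 − 50 = 64. Would deviate. ✗
Try safe → low deductible, risky → high deductible:
  If types separate, low deductible earns payment 114 and high deductible earns 42.
  Safe: low deductible gives 114 − 4 = 110; high deductible gives 42 − 24 = 18. No deviation. ✓
  Risky: high deductible gives 42 − 50 = -8; low deductible gives 114 − 1 = 113. Would deviate. ✗
Neither assignment is incentive-compatible.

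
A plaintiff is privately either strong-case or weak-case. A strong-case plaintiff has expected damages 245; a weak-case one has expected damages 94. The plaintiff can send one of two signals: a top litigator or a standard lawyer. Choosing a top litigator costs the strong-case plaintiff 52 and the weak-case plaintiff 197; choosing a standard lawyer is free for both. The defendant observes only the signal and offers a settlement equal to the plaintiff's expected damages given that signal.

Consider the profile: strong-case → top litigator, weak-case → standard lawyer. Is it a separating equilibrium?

Yes

Under separation the defendant infers type exactly: top litigator → strong-case (pays 245), standard lawyer → weak-case (pays 94).
Strong-case: top litigator gives 245 − 52 = 193; standard lawyer gives 94 − 0 = 94. No deviation. ✓
Weak-case: standard lawyer gives 94 − 0 = 94; top litigator gives 245 − 197 = 48. No deviation. ✓
Neither type gains from mimicking the other.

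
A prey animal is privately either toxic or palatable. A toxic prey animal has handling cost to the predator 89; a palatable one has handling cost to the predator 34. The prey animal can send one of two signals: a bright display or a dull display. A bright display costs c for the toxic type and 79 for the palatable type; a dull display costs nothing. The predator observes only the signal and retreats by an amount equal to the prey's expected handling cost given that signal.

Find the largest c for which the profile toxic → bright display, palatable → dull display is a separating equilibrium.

55

Under separation: bright display → toxic (pays 89); dull display → palatable (pays 34).
Palatable: 34 − 0 = 34 ≥ 89 − 79 = 10. Holds regardless of c. ✓
Toxic: 89 − c ≥ 34 − 0, so c ≤ 89 − 34 = 55.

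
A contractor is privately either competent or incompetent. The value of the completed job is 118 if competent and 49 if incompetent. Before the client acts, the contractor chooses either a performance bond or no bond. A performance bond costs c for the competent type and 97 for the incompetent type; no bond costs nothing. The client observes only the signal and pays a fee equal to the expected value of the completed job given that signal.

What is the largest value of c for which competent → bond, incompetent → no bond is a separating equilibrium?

69

Under separation: bond → competent (pays 118); no bond → incompetent (pays 49).
Incompetent: 49 − 0 = 49 ≥ 118 − 97 = 21. Holds regardless of c. ✓
Competent: 118 − c ≥ 49 − 0, so c ≤ 118 − 49 = 69.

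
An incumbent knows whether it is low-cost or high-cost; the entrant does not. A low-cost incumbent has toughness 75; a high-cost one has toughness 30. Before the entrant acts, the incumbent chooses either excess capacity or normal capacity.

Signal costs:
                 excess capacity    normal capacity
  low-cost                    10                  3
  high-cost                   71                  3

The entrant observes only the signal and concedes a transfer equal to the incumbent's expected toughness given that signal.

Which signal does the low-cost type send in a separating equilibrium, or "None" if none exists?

Try low-cost → excess capacity, high-cost → normal capacity:
  If types separate, excess capacity earns payment 75 and normal capacity earns 30.
  Low-cost: excess capacity gives 75 − 10 = 65; normal capacity gives 30 − 3 = 27. No deviation. ✓
  High-cost: normal capacity gives 30 − 3 = 27; excess capacity gives 75 − 71 = 4. No deviation. ✓
Both hold — the low-cost type sends excess capacity.

excess capacity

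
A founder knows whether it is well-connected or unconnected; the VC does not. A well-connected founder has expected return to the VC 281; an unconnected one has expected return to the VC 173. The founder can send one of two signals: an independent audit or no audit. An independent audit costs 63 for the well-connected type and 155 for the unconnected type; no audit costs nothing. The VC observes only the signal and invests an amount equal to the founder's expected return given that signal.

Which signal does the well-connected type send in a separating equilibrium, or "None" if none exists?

audit

Try well-connected → audit, unconnected → no audit:
  If types separate, audit earns payment 281 and no audit earns 173.
  Well-connected: audit gives 281 − 63 = 218; no audit gives 173 − 0 = 173. No deviation. ✓
  Unconnected: no audit gives 173 − 0 = 173; audit gives 281 − 155 = 126. No deviation. ✓
Both hold — the well-connected type sends audit.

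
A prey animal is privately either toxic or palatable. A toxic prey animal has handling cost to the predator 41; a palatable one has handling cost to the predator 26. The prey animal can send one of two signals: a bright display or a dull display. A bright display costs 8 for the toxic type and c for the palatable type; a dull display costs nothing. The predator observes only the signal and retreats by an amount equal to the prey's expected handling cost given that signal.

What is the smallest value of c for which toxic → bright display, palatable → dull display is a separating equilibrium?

Under separation: bright display → toxic (pays 41); dull display → palatable (pays 26).
Toxic: 41 − 8 = 33 ≥ 26 − 0 = 26. Holds regardless of c. ✓
Palatable: 26 − 0 ≥ 41 − c, so c ≥ 41 − 26 = 15.

15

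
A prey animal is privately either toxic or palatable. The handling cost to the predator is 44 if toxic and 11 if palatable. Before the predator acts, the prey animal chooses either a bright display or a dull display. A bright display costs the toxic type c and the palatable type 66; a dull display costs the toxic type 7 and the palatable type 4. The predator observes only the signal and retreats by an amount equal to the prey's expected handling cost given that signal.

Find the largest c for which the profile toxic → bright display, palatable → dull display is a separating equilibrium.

Under separation: bright display → toxic (pays 44); dull display → palatable (pays 11).
Palatable: 11 − 4 = 7 ≥ 44 − 66 = -22. Holds regardless of c. ✓
Toxic: 44 − c ≥ 11 − 7, so c ≤ 44 − 4 = 40.

40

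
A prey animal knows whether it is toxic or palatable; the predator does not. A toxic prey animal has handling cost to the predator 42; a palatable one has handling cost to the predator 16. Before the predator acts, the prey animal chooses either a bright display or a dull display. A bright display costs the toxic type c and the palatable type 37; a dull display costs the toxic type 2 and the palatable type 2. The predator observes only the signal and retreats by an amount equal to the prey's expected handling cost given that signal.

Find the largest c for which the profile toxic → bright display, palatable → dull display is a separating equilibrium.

28

Under separation: bright display → toxic (pays 42); dull display → palatable (pays 16).
Palatable: 16 − 2 = 14 ≥ 42 − 37 = 5. Holds regardless of c. ✓
Toxic: 42 − c ≥ 16 − 2, so c ≤ 42 − 14 = 28.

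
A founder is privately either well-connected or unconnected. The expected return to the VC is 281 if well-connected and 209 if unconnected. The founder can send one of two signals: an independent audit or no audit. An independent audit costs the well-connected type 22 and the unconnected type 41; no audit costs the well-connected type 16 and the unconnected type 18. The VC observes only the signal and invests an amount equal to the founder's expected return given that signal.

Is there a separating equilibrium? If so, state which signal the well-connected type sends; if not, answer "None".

Try well-connected → audit, unconnected → no audit:
  If types separate, audit earns payment 281 and no audit earns 209.
  Well-connected: audit gives 281 − 22 = 259; no audit gives 209 − 16 = 193. No deviation. ✓
  Unconnected: no audit gives 209 − 18 = 191; audit gives 281 − 41 = 240. Would deviate. ✗
Try well-connected → no audit, unconnected → audit:
  If types separate, no audit earns payment 281 and audit earns 209.
  Well-connected: no audit gives 281 − 16 = 265; audit gives 209 − 22 = 187. No deviation. ✓
  Unconnected: audit gives 209 − 41 = 168; no audit gives 281 − 18 = 263. Would deviate. ✗
Neither assignment is incentive-compatible.

None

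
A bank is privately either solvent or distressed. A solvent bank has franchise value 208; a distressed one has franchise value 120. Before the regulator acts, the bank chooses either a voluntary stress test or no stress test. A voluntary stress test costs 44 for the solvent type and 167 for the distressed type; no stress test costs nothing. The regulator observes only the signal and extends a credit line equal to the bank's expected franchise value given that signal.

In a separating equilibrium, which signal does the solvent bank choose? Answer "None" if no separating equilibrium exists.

Try solvent → stress test, distressed → no stress test:
  If types separate, stress test earns payment 208 and no stress test earns 120.
  Solvent: stress test gives 208 − 44 = 164; no stress test gives 120 − 0 = 120. No deviation. ✓
  Distressed: no stress test gives 120 − 0 = 120; stress test gives 208 − 167 = 41. No deviation. ✓
Both hold — the solvent type sends stress test.

stress test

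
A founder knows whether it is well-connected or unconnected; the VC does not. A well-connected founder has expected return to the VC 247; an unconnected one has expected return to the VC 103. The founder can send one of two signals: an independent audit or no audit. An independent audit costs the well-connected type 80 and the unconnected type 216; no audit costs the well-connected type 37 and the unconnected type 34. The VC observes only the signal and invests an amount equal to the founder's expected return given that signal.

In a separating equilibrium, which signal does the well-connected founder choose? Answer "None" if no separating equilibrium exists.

audit

Try well-connected → audit, unconnected → no audit:
  If types separate, audit earns payment 247 and no audit earns 103.
  Well-connected: audit gives 247 − 80 = 167; no audit gives 103 − 37 = 66. No deviation. ✓
  Unconnected: no audit gives 103 − 34 = 69; audit gives 247 − 216 = 31. No deviation. ✓
Both hold — the well-connected type sends audit.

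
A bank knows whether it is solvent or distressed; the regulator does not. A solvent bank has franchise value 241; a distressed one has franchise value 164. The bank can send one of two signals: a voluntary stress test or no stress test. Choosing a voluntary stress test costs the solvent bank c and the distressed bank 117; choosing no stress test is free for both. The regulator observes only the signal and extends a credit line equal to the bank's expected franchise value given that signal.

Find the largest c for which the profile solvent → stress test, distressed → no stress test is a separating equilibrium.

Under separation: stress test → solvent (pays 241); no stress test → distressed (pays 164).
Distressed: 164 − 0 = 164 ≥ 241 − 117 = 124. Holds regardless of c. ✓
Solvent: 241 − c ≥ 164 − 0, so c ≤ 241 − 164 = 77.

77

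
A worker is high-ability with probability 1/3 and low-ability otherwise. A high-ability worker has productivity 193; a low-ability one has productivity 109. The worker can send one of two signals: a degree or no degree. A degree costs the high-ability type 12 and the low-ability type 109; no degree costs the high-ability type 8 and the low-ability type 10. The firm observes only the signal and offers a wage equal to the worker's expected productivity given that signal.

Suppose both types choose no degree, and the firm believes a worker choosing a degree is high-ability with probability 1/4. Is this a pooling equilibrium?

Yes

On the equilibrium path (no degree) the firm holds the prior 1/3 and pays 1/3·193 + 2/3·109 = 137. Off-path (degree) belief 1/4 gives 1/4·193 + 3/4·109 = 130.
High-ability: no degree gives 137 − 8 = 129; degree gives 130 − 12 = 118. Stays. ✓
Low-ability: no degree gives 137 − 10 = 127; degree gives 130 − 109 = 21. Stays. ✓
Beliefs are Bayes-consistent on-path and both types best-respond.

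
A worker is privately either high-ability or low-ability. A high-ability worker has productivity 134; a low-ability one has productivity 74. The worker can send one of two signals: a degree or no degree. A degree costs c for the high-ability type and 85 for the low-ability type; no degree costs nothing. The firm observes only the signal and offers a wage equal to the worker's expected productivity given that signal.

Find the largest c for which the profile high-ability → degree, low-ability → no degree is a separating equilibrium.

60

Under separation: degree → high-ability (pays 134); no degree → low-ability (pays 74).
Low-ability: 74 − 0 = 74 ≥ 134 − 85 = 49. Holds regardless of c. ✓
High-ability: 134 − c ≥ 74 − 0, so c ≤ 134 − 74 = 60.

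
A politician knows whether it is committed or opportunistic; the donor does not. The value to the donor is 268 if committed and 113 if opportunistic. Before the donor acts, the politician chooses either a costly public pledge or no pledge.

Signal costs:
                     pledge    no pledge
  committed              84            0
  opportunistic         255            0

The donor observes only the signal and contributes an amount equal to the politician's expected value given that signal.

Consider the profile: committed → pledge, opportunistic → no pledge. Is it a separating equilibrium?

Yes

Under separation the donor infers type exactly: pledge → committed (pays 268), no pledge → opportunistic (pays 113).
Committed: pledge gives 268 − 84 = 184; no pledge gives 113 − 0 = 113. No deviation. ✓
Opportunistic: no pledge gives 113 − 0 = 113; pledge gives 268 − 255 = 13. No deviation. ✓
Neither type gains from mimicking the other.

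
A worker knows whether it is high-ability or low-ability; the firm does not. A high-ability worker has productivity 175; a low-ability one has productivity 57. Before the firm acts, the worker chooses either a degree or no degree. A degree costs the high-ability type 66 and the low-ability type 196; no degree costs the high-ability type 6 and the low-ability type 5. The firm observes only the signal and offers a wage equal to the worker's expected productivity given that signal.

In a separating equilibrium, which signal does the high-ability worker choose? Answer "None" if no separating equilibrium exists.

degree

Try high-ability → degree, low-ability → no degree:
  If types separate, degree earns payment 175 and no degree earns 57.
  High-ability: degree gives 175 − 66 = 109; no degree gives 57 − 6 = 51. No deviation. ✓
  Low-ability: no degree gives 57 − 5 = 52; degree gives 175 − 196 = -21. No deviation. ✓
Both hold — the high-ability type sends degree.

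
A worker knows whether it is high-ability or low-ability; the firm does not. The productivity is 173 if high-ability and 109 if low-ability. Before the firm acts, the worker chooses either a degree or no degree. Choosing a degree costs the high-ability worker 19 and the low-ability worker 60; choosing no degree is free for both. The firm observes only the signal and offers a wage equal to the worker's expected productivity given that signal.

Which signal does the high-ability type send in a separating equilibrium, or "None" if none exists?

None

Try high-ability → degree, low-ability → no degree:
  If types separate, degree earns payment 173 and no degree earns 109.
  High-ability: degree gives 173 − 19 = 154; no degree gives 109 − 0 = 109. No deviation. ✓
  Low-ability: no degree gives 109 − 0 = 109; degree gives 173 − 60 = 113. Would deviate. ✗
Try high-ability → no degree, low-ability → degree:
  If types separate, no degree earns payment 173 and degree earns 109.
  High-ability: no degree gives 173 − 0 = 173; degree gives 109 − 19 = 90. No deviation. ✓
  Low-ability: degree gives 109 − 60 = 49; no degree gives 173 − 0 = 173. Would deviate. ✗
Neither assignment is incentive-compatible.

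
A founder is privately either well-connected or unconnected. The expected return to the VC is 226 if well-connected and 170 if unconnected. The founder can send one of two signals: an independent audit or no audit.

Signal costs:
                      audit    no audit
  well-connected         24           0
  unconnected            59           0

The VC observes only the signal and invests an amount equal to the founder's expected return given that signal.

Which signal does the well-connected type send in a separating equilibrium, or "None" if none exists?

Try well-connected → audit, unconnected → no audit:
  Under separation the VC infers type exactly: audit → well-connected (pays 226), no audit → unconnected (pays 170).
  Well-connected: audit gives 226 − 24 = 202; no audit gives 170 − 0 = 170. No deviation. ✓
  Unconnected: no audit gives 170 − 0 = 170; audit gives 226 − 59 = 167. No deviation. ✓
Both hold — the well-connected type sends audit.

audit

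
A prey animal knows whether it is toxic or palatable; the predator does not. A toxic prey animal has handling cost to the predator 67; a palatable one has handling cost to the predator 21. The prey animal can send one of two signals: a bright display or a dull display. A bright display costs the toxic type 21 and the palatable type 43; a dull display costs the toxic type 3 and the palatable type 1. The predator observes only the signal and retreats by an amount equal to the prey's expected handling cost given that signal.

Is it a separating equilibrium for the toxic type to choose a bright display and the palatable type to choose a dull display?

No

Under separation the predator infers type exactly: bright display → toxic (pays 67), dull display → palatable (pays 21).
Toxic: bright display gives 67 − 21 = 46; dull display gives 21 − 3 = 18. No deviation. ✓
Palatable: dull display gives 21 − 1 = 20; bright display gives 67 − 43 = 24. Would deviate. ✗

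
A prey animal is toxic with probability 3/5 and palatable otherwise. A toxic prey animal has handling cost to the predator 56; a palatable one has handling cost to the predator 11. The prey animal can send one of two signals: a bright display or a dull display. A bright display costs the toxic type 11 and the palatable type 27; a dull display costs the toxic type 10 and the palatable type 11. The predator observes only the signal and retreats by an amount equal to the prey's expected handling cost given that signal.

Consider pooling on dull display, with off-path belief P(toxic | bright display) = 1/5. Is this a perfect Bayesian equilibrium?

On the equilibrium path (dull display) the predator holds the prior 3/5 and pays 3/5·56 + 2/5·11 = 38. Off-path (bright display) belief 1/5 gives 1/5·56 + 4/5·11 = 20.
Toxic: dull display gives 38 − 10 = 28; bright display gives 20 − 11 = 9. Stays. ✓
Palatable: dull display gives 38 − 11 = 27; bright display gives 20 − 27 = -7. Stays. ✓
Beliefs are Bayes-consistent on-path and both types best-respond.

Yes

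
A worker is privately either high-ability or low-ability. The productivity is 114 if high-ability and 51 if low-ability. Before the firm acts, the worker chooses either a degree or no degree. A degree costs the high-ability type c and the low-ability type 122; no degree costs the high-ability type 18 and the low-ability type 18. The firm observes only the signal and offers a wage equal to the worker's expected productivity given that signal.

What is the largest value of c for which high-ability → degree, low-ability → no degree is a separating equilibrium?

81

Under separation: degree → high-ability (pays 114); no degree → low-ability (pays 51).
Low-ability: 51 − 18 = 33 ≥ 114 − 122 = -8. Holds regardless of c. ✓
High-ability: 114 − c ≥ 51 − 18, so c ≤ 114 − 33 = 81.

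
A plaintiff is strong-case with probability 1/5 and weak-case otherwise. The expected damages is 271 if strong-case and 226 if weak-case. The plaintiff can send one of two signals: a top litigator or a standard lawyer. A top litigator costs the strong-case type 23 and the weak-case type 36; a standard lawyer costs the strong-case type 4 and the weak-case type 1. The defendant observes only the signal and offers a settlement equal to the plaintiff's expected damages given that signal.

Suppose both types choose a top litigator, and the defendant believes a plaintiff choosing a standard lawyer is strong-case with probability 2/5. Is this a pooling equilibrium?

No

At the pooled signal (top litigator) the defendant holds the prior 1/5 and pays 1/5·271 + 4/5·226 = 235. Off-path (standard lawyer) belief 2/5 gives 2/5·271 + 3/5·226 = 244.
Strong-case: top litigator gives 235 − 23 = 212; standard lawyer gives 244 − 4 = 240. Deviates. ✗
Weak-case: top litigator gives 235 − 36 = 199; standard lawyer gives 244 − 1 = 243. Deviates. ✗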